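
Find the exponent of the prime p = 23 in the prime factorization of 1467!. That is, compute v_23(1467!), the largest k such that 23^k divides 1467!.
v_23(1467!) = 65

Legendre's formula: v_p(n!) = Σ_{k ≥ 1} ⌊n / p^k⌋. For p = 23, n = 1467, the terms are:
  ⌊1467/23^1⌋ = ⌊1467/23⌋ = 63
  ⌊1467/23^2⌋ = ⌊1467/529⌋ = 2
(the next term ⌊1467/23^3⌋ = 0, terminating the sum). Summing: v_23(1467!) = 63 + 2 = 65.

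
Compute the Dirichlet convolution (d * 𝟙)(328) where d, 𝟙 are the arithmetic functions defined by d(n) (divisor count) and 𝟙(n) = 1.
(d * 𝟙)(328) = 30

Divisors of 328: [1, 2, 4, 8, 41, 82, 164, 328]. For each d | 328:
  d = 1: d(1) · 𝟙(328/1) = 1 · 1 = 1
  d = 2: d(2) · 𝟙(328/2) = 2 · 1 = 2
  d = 4: d(4) · 𝟙(328/4) = 3 · 1 = 3
  d = 8: d(8) · 𝟙(328/8) = 4 · 1 = 4
  d = 41: d(41) · 𝟙(328/41) = 2 · 1 = 2
  d = 82: d(82) · 𝟙(328/82) = 4 · 1 = 4
  d = 164: d(164) · 𝟙(328/164) = 6 · 1 = 6
  d = 328: d(328) · 𝟙(328/328) = 8 · 1 = 8
Summing: (d * 𝟙)(328) = 1 + 2 + 3 + 4 + 2 + 4 + 6 + 8 = 30.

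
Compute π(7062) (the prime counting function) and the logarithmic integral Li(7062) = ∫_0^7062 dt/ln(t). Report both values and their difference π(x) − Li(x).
π(7062) = 907;  Li(7062) ≈ 921.33;  π(x) − Li(x) ≈ -14.33.

Direct count of primes ≤ 7062 gives π(7062) = 907. Numerical evaluation of the logarithmic integral gives Li(7062) ≈ 921.33. The difference π(x) − Li(x) ≈ -14.33 is typically negative for small/moderate x (Li(x) overestimates), though Littlewood's theorem shows this sign changes infinitely often.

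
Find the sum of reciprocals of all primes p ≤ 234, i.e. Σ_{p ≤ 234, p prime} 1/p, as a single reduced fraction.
Σ 1/p = 8762990377702925264993654890050782886250854676753323401606562622367345144099360398279019780479/4445236185272185438169240794291312557432222642727183809026451438704160103479600800432029464270

π(234) = 51, so the primes ≤ 234 are [2, 3, 5, 7, 11, 13, 17, 19, 23, 29, 31, 37, 41, 43, 47, 53, 59, 61, 67, 71, 73, 79, 83, 89, 97, 101, 103, 107, 109, 113, 127, 131, 137, 139, 149, 151, 157, 163, 167, 173, 179, 181, 191, 193, 197, 199, 211, 223, 227, 229, 233]. Summing 1/p over these primes: 8762990377702925264993654890050782886250854676753323401606562622367345144099360398279019780479/4445236185272185438169240794291312557432222642727183809026451438704160103479600800432029464270 ≈ 1.9713. Mertens estimate ln ln(234) + 0.2615 ≈ 1.9581.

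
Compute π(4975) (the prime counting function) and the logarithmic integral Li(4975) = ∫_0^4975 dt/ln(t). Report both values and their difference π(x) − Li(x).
π(4975) = 666;  Li(4975) ≈ 681.34;  π(x) − Li(x) ≈ -15.34.

Direct count of primes ≤ 4975 gives π(4975) = 666. Numerical evaluation of the logarithmic integral gives Li(4975) ≈ 681.34. The difference π(x) − Li(x) ≈ -15.34 is typically negative for small/moderate x (Li(x) overestimates), though Littlewood's theorem shows this sign changes infinitely often.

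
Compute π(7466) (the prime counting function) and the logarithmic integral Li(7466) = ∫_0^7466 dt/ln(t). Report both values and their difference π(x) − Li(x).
π(7466) = 945;  Li(7466) ≈ 966.77;  π(x) − Li(x) ≈ -21.77.

Direct count of primes ≤ 7466 gives π(7466) = 945. Numerical evaluation of the logarithmic integral gives Li(7466) ≈ 966.77. The difference π(x) − Li(x) ≈ -21.77 is typically negative for small/moderate x (Li(x) overestimates), though Littlewood's theorem shows this sign changes infinitely often.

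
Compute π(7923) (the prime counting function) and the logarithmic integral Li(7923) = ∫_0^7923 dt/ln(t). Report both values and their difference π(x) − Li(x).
π(7923) = 1000;  Li(7923) ≈ 1017.84;  π(x) − Li(x) ≈ -17.84.

Direct count of primes ≤ 7923 gives π(7923) = 1000. Numerical evaluation of the logarithmic integral gives Li(7923) ≈ 1017.84. The difference π(x) − Li(x) ≈ -17.84 is typically negative for small/moderate x (Li(x) overestimates), though Littlewood's theorem shows this sign changes infinitely often.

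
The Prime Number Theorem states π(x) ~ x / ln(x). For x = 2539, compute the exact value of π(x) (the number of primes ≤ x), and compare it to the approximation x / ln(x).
π(2539) = 371;  x/ln(x) ≈ 323.87;  relative error ≈ 12.70%.

Directly count primes up to 2539: π(2539) = 371. The PNT approximation gives 2539/ln(2539) ≈ 2539/7.83953 ≈ 323.87. Relative error (π(x) − x/ln(x)) / π(x) ≈ 12.70%; the approximation is known to undercount slightly (Li(x) is a better estimate).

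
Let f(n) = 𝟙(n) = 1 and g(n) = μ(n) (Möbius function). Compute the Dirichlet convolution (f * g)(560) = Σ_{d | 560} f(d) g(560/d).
(𝟙 * μ)(560) = 0

Divisors of 560: [1, 2, 4, 5, 7, 8, 10, 14, 16, 20, 28, 35, 40, 56, 70, 80, 112, 140, 280, 560]. For each d | 560:
  d = 1: 𝟙(1) · μ(560/1) = 1 · 0 = 0
  d = 2: 𝟙(2) · μ(560/2) = 1 · 0 = 0
  d = 4: 𝟙(4) · μ(560/4) = 1 · 0 = 0
  d = 5: 𝟙(5) · μ(560/5) = 1 · 0 = 0
  d = 7: 𝟙(7) · μ(560/7) = 1 · 0 = 0
  d = 8: 𝟙(8) · μ(560/8) = 1 · -1 = -1
  d = 10: 𝟙(10) · μ(560/10) = 1 · 0 = 0
  d = 14: 𝟙(14) · μ(560/14) = 1 · 0 = 0
  d = 16: 𝟙(16) · μ(560/16) = 1 · 1 = 1
  d = 20: 𝟙(20) · μ(560/20) = 1 · 0 = 0
  d = 28: 𝟙(28) · μ(560/28) = 1 · 0 = 0
  d = 35: 𝟙(35) · μ(560/35) = 1 · 0 = 0
  d = 40: 𝟙(40) · μ(560/40) = 1 · 1 = 1
  d = 56: 𝟙(56) · μ(560/56) = 1 · 1 = 1
  d = 70: 𝟙(70) · μ(560/70) = 1 · 0 = 0
  d = 80: 𝟙(80) · μ(560/80) = 1 · -1 = -1
  d = 112: 𝟙(112) · μ(560/112) = 1 · -1 = -1
  d = 140: 𝟙(140) · μ(560/140) = 1 · 0 = 0
  d = 280: 𝟙(280) · μ(560/280) = 1 · -1 = -1
  d = 560: 𝟙(560) · μ(560/560) = 1 · 1 = 1
Summing: (𝟙 * μ)(560) = 0 + 0 + 0 + 0 + 0 + -1 + 0 + 0 + 1 + 0 + 0 + 0 + 1 + 1 + 0 + -1 + -1 + 0 + -1 + 1 = 0.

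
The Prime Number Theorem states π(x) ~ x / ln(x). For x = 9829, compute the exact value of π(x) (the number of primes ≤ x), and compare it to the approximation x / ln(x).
π(9829) = 1212;  x/ln(x) ≈ 1069.17;  relative error ≈ 11.78%.

Directly count primes up to 9829: π(9829) = 1212. The PNT approximation gives 9829/ln(9829) ≈ 9829/9.19309 ≈ 1069.17. Relative error (π(x) − x/ln(x)) / π(x) ≈ 11.78%; the approximation is known to undercount slightly (Li(x) is a better estimate).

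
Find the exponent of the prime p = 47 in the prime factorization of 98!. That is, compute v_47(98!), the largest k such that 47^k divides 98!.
v_47(98!) = 2

Legendre's formula: v_p(n!) = Σ_{k ≥ 1} ⌊n / p^k⌋. For p = 47, n = 98, the terms are:
  ⌊98/47^1⌋ = ⌊98/47⌋ = 2
(the next term ⌊98/47^2⌋ = 0, terminating the sum). Summing: v_47(98!) = 2 = 2.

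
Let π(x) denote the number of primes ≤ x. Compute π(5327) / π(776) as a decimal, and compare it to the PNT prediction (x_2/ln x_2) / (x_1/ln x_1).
π(5327)/π(776) = 705/137 ≈ 5.1460;  PNT prediction ≈ 5.3235.

π(776) = 137 and π(5327) = 705, so π(5327)/π(776) ≈ 5.1460. The PNT-predicted ratio is (5327/ln(5327)) / (776/ln(776)) ≈ 5.3235. The two agree to within a few percent, as expected.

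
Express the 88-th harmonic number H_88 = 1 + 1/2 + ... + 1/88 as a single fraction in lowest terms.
H_88 = 40866521918642154860585199122889549709/8076030954443701744994070304101969600

Direct summation: H_88 = 1 + 1/2 + ... + 1/88. The least common denominator is lcm(1, ..., 88) = 8076030954443701744994070304101969600; over this denominator the numerator is 8076030954443701744994070304101969600 + 4038015477221850872497035152050984800 + 2692010318147900581664690101367323200 + 2019007738610925436248517576025492400 + 1615206190888740348998814060820393920 + 1346005159073950290832345050683661600 + 1153718707777671677856295757728852800 + 1009503869305462718124258788012746200 + 897336772715966860554896700455774400 + 807603095444370174499407030410196960 + 734184632222154704090370027645633600 + 673002579536975145416172525341830800 + 621233150341823211153390023392459200 + 576859353888835838928147878864426400 + 538402063629580116332938020273464640 + 504751934652731359062129394006373100 + 475060644379041279117298253182468800 + 448668386357983430277448350227887200 + 425054260760194828683898437057998400 + 403801547722185087249703515205098480 + 384572902592557225952098585909617600 + 367092316111077352045185013822816800 + 351131780627987032391046534960955200 + 336501289768487572708086262670915400 + 323041238177748069799762812164078784 + 310616575170911605576695011696229600 + 299112257571988953518298900151924800 + 288429676944417919464073939432213200 + 278483826015300060172209320831102400 + 269201031814790058166469010136732320 + 260517127562700056290131300132321600 + 252375967326365679531064697003186550 + 244728210740718234696790009215211200 + 237530322189520639558649126591234400 + 230743741555534335571259151545770560 + 224334193178991715138724175113943600 + 218271106876856803918758656867620800 + 212527130380097414341949218528999200 + 207077716780607737051130007797486400 + 201900773861092543624851757602549240 + 196976364742529310853513909856145600 + 192286451296278612976049292954808800 + 187814673359155854534745821025627200 + 183546158055538676022592506911408400 + 179467354543193372110979340091154880 + 175565890313993516195523267480477600 + 171830445839227696702001495831956800 + 168250644884243786354043131335457700 + 164816958253953096836613679675550400 + 161520619088874034899881406082039392 + 158353548126347093039099417727489600 + 155308287585455802788347505848114800 + 152377942536673617830076798190603200 + 149556128785994476759149450075962400 + 146836926444430940818074005529126720 + 144214838472208959732036969716106600 + 141684753586731609561299479019332800 + 139241913007650030086104660415551200 + 136881880583791554999899496679694400 + 134600515907395029083234505068366160 + 132393950072847569590066726296753600 + 130258563781350028145065650066160800 + 128190967530852408650699528636539200 + 126187983663182839765532348501593275 + 124246630068364642230678004678491840 + 122364105370359117348395004607605600 + 120537775439458234999911497076148800 + 118765161094760319779324563295617200 + 117043926875995677463682178320318400 + 115371870777767167785629575772885280 + 113746914851319742887240426818337600 + 112167096589495857569362087556971800 + 110630561019776736232795483617835200 + 109135553438428401959379328433810400 + 107680412725916023266587604054692928 + 106263565190048707170974609264499600 + 104883518888879243441481432520804800 + 103538858390303868525565003898743200 + 102228239929667110696127472203822400 + 100950386930546271812425878801274620 + 99704085857329651172766300050641600 + 98488182371264655426756954928072800 + 97301577764381948734868316916891200 + 96143225648139306488024646477404400 + 95012128875808255823459650636493760 + 93907336679577927267372910512813600 + 92827942005100020057403106943700800 + 91773079027769338011296253455704200 = 40866521918642154860585199122889549709, so H_88 = 40866521918642154860585199122889549709/8076030954443701744994070304101969600 (already in lowest terms) ≈ 5.06022. (The PNT-adjacent estimate ln(88) + γ ≈ 5.05455 matches within O(1/n).)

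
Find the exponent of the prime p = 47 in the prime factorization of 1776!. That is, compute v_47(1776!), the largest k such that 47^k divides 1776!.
v_47(1776!) = 37

Legendre's formula: v_p(n!) = Σ_{k ≥ 1} ⌊n / p^k⌋. For p = 47, n = 1776, the terms are:
  ⌊1776/47^1⌋ = ⌊1776/47⌋ = 37
(the next term ⌊1776/47^2⌋ = 0, terminating the sum). Summing: v_47(1776!) = 37 = 37.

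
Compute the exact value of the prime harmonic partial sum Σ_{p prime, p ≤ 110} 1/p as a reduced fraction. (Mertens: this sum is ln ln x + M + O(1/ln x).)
Σ 1/p = 514977313070181206962860776592994315598662571/279734996817854936178276161872067809674997230

π(110) = 29, so the primes ≤ 110 are [2, 3, 5, 7, 11, 13, 17, 19, 23, 29, 31, 37, 41, 43, 47, 53, 59, 61, 67, 71, 73, 79, 83, 89, 97, 101, 103, 107, 109]. Summing 1/p over these primes: 514977313070181206962860776592994315598662571/279734996817854936178276161872067809674997230 ≈ 1.8409. Mertens estimate ln ln(110) + 0.2615 ≈ 1.8092.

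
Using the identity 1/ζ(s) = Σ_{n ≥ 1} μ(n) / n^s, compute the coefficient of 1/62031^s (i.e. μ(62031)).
μ(62031) = 1

Factor n = 62031 = 3 · 23 · 29 · 31. μ(n) = 0 if any exponent ≥ 2 (not squarefree); otherwise μ(n) = (−1)^{ω(n)} where ω(n) is the number of distinct prime factors. Applying: μ(62031) = 1.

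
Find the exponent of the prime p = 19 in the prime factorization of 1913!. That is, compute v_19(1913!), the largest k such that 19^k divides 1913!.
v_19(1913!) = 105

Legendre's formula: v_p(n!) = Σ_{k ≥ 1} ⌊n / p^k⌋. For p = 19, n = 1913, the terms are:
  ⌊1913/19^1⌋ = ⌊1913/19⌋ = 100
  ⌊1913/19^2⌋ = ⌊1913/361⌋ = 5
(the next term ⌊1913/19^3⌋ = 0, terminating the sum). Summing: v_19(1913!) = 100 + 5 = 105.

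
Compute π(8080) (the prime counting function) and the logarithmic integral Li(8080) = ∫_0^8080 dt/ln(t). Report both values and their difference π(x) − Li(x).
π(8080) = 1014;  Li(8080) ≈ 1035.31;  π(x) − Li(x) ≈ -21.31.

Direct count of primes ≤ 8080 gives π(8080) = 1014. Numerical evaluation of the logarithmic integral gives Li(8080) ≈ 1035.31. The difference π(x) − Li(x) ≈ -21.31 is typically negative for small/moderate x (Li(x) overestimates), though Littlewood's theorem shows this sign changes infinitely often.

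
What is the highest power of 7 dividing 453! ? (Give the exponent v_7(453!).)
v_7(453!) = 74

Legendre's formula: v_p(n!) = Σ_{k ≥ 1} ⌊n / p^k⌋. For p = 7, n = 453, the terms are:
  ⌊453/7^1⌋ = ⌊453/7⌋ = 64
  ⌊453/7^2⌋ = ⌊453/49⌋ = 9
  ⌊453/7^3⌋ = ⌊453/343⌋ = 1
(the next term ⌊453/7^4⌋ = 0, terminating the sum). Summing: v_7(453!) = 64 + 9 + 1 = 74.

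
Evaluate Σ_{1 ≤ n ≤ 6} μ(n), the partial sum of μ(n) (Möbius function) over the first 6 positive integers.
Σ_{n ≤ 6} μ(n) = -1

Compute μ(n) for each 1 ≤ n ≤ 6: μ(1) = 1, μ(2) = -1, μ(3) = -1, μ(4) = 0, μ(5) = -1, μ(6) = 1. Summing all 6 values: -1. (Mertens function M(x) = Σ_{n ≤ x} μ(n); on average M(x) should be small (PNT ⟺ M(x) = o(x)).)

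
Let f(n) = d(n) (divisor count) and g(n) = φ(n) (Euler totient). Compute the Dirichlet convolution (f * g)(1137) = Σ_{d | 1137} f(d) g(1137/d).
(d * φ)(1137) = 1520

Divisors of 1137: [1, 3, 379, 1137]. For each d | 1137:
  d = 1: d(1) · φ(1137/1) = 1 · 756 = 756
  d = 3: d(3) · φ(1137/3) = 2 · 378 = 756
  d = 379: d(379) · φ(1137/379) = 2 · 2 = 4
  d = 1137: d(1137) · φ(1137/1137) = 4 · 1 = 4
Summing: (d * φ)(1137) = 756 + 756 + 4 + 4 = 1520.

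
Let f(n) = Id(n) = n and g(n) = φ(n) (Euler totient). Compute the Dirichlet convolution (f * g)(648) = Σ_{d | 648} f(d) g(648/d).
(Id * φ)(648) = 5940

Divisors of 648: [1, 2, 3, 4, 6, 8, 9, 12, 18, 24, 27, 36, 54, 72, 81, 108, 162, 216, 324, 648]. For each d | 648:
  d = 1: Id(1) · φ(648/1) = 1 · 216 = 216
  d = 2: Id(2) · φ(648/2) = 2 · 108 = 216
  d = 3: Id(3) · φ(648/3) = 3 · 72 = 216
  d = 4: Id(4) · φ(648/4) = 4 · 54 = 216
  d = 6: Id(6) · φ(648/6) = 6 · 36 = 216
  d = 8: Id(8) · φ(648/8) = 8 · 54 = 432
  d = 9: Id(9) · φ(648/9) = 9 · 24 = 216
  d = 12: Id(12) · φ(648/12) = 12 · 18 = 216
  d = 18: Id(18) · φ(648/18) = 18 · 12 = 216
  d = 24: Id(24) · φ(648/24) = 24 · 18 = 432
  d = 27: Id(27) · φ(648/27) = 27 · 8 = 216
  d = 36: Id(36) · φ(648/36) = 36 · 6 = 216
  d = 54: Id(54) · φ(648/54) = 54 · 4 = 216
  d = 72: Id(72) · φ(648/72) = 72 · 6 = 432
  d = 81: Id(81) · φ(648/81) = 81 · 4 = 324
  d = 108: Id(108) · φ(648/108) = 108 · 2 = 216
  d = 162: Id(162) · φ(648/162) = 162 · 2 = 324
  d = 216: Id(216) · φ(648/216) = 216 · 2 = 432
  d = 324: Id(324) · φ(648/324) = 324 · 1 = 324
  d = 648: Id(648) · φ(648/648) = 648 · 1 = 648
Summing: (Id * φ)(648) = 216 + 216 + 216 + 216 + 216 + 432 + 216 + 216 + 216 + 432 + 216 + 216 + 216 + 432 + 324 + 216 + 324 + 432 + 324 + 648 = 5940.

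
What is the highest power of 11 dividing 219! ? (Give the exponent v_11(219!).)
v_11(219!) = 20

Legendre's formula: v_p(n!) = Σ_{k ≥ 1} ⌊n / p^k⌋. For p = 11, n = 219, the terms are:
  ⌊219/11^1⌋ = ⌊219/11⌋ = 19
  ⌊219/11^2⌋ = ⌊219/121⌋ = 1
(the next term ⌊219/11^3⌋ = 0, terminating the sum). Summing: v_11(219!) = 19 + 1 = 20.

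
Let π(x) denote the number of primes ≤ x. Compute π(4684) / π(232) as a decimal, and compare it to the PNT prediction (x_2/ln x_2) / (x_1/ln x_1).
π(4684)/π(232) = 633/50 ≈ 12.6600;  PNT prediction ≈ 13.0110.

π(232) = 50 and π(4684) = 633, so π(4684)/π(232) ≈ 12.6600. The PNT-predicted ratio is (4684/ln(4684)) / (232/ln(232)) ≈ 13.0110. The two agree to within a few percent, as expected.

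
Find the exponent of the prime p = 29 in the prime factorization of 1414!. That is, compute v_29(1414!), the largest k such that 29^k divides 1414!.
v_29(1414!) = 49

Legendre's formula: v_p(n!) = Σ_{k ≥ 1} ⌊n / p^k⌋. For p = 29, n = 1414, the terms are:
  ⌊1414/29^1⌋ = ⌊1414/29⌋ = 48
  ⌊1414/29^2⌋ = ⌊1414/841⌋ = 1
(the next term ⌊1414/29^3⌋ = 0, terminating the sum). Summing: v_29(1414!) = 48 + 1 = 49.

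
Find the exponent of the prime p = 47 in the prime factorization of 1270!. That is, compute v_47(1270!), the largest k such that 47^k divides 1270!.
v_47(1270!) = 27

Legendre's formula: v_p(n!) = Σ_{k ≥ 1} ⌊n / p^k⌋. For p = 47, n = 1270, the terms are:
  ⌊1270/47^1⌋ = ⌊1270/47⌋ = 27
(the next term ⌊1270/47^2⌋ = 0, terminating the sum). Summing: v_47(1270!) = 27 = 27.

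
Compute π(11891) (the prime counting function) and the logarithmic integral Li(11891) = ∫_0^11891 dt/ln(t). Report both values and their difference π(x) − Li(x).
π(11891) = 1424;  Li(11891) ≈ 1449.49;  π(x) − Li(x) ≈ -25.49.

Direct count of primes ≤ 11891 gives π(11891) = 1424. Numerical evaluation of the logarithmic integral gives Li(11891) ≈ 1449.49. The difference π(x) − Li(x) ≈ -25.49 is typically negative for small/moderate x (Li(x) overestimates), though Littlewood's theorem shows this sign changes infinitely often.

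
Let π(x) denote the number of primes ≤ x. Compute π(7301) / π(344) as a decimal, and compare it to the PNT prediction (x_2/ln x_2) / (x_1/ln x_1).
π(7301)/π(344) = 930/68 ≈ 13.6765;  PNT prediction ≈ 13.9348.

π(344) = 68 and π(7301) = 930, so π(7301)/π(344) ≈ 13.6765. The PNT-predicted ratio is (7301/ln(7301)) / (344/ln(344)) ≈ 13.9348. The two agree to within a few percent, as expected.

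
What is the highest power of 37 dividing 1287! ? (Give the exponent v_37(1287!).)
v_37(1287!) = 34

Legendre's formula: v_p(n!) = Σ_{k ≥ 1} ⌊n / p^k⌋. For p = 37, n = 1287, the terms are:
  ⌊1287/37^1⌋ = ⌊1287/37⌋ = 34
(the next term ⌊1287/37^2⌋ = 0, terminating the sum). Summing: v_37(1287!) = 34 = 34.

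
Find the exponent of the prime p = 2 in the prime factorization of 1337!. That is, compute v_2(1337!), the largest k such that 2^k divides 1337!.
v_2(1337!) = 1331

Legendre's formula: v_p(n!) = Σ_{k ≥ 1} ⌊n / p^k⌋. For p = 2, n = 1337, the terms are:
  ⌊1337/2^1⌋ = ⌊1337/2⌋ = 668
  ⌊1337/2^2⌋ = ⌊1337/4⌋ = 334
  ⌊1337/2^3⌋ = ⌊1337/8⌋ = 167
  ⌊1337/2^4⌋ = ⌊1337/16⌋ = 83
  ⌊1337/2^5⌋ = ⌊1337/32⌋ = 41
  ⌊1337/2^6⌋ = ⌊1337/64⌋ = 20
  ⌊1337/2^7⌋ = ⌊1337/128⌋ = 10
  ⌊1337/2^8⌋ = ⌊1337/256⌋ = 5
  ⌊1337/2^9⌋ = ⌊1337/512⌋ = 2
  ⌊1337/2^10⌋ = ⌊1337/1024⌋ = 1
(the next term ⌊1337/2^11⌋ = 0, terminating the sum). Summing: v_2(1337!) = 668 + 334 + 167 + 83 + 41 + 20 + 10 + 5 + 2 + 1 = 1331.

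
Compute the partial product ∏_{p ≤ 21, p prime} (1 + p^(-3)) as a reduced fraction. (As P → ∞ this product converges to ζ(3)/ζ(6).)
∏ = 223851228120576/189501362017825

The primes p ≤ 21 are [2, 3, 5, 7, 11, 13, 17, 19]. For each, (1 + 1/p^3) = (p^3 + 1)/p^3. Multiplying these fractions over p ∈ [2, 3, 5, 7, 11, 13, 17, 19] gives 223851228120576/189501362017825. (In the limit P → ∞ this tends to ζ(3)/ζ(6).)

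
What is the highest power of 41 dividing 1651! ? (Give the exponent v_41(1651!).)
v_41(1651!) = 40

Legendre's formula: v_p(n!) = Σ_{k ≥ 1} ⌊n / p^k⌋. For p = 41, n = 1651, the terms are:
  ⌊1651/41^1⌋ = ⌊1651/41⌋ = 40
(the next term ⌊1651/41^2⌋ = 0, terminating the sum). Summing: v_41(1651!) = 40 = 40.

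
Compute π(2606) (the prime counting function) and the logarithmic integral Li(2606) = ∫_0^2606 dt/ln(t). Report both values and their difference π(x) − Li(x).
π(2606) = 378;  Li(2606) ≈ 393.12;  π(x) − Li(x) ≈ -15.12.

Direct count of primes ≤ 2606 gives π(2606) = 378. Numerical evaluation of the logarithmic integral gives Li(2606) ≈ 393.12. The difference π(x) − Li(x) ≈ -15.12 is typically negative for small/moderate x (Li(x) overestimates), though Littlewood's theorem shows this sign changes infinitely often.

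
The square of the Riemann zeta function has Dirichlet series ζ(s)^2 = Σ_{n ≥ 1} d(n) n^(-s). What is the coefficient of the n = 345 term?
d(345) = 8

ζ(s)^2 = (Σ 1/m^s)(Σ 1/k^s). The coefficient of 1/n^s in the product is the number of ordered pairs (m, k) with mk = n, which equals d(n). For n = 345, divisors are [1, 3, 5, 15, 23, 69, 115, 345], so d(345) = 8.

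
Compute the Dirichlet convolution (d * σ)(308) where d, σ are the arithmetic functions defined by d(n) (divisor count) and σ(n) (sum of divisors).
(d * σ)(308) = 2240

Divisors of 308: [1, 2, 4, 7, 11, 14, 22, 28, 44, 77, 154, 308]. For each d | 308:
  d = 1: d(1) · σ(308/1) = 1 · 672 = 672
  d = 2: d(2) · σ(308/2) = 2 · 288 = 576
  d = 4: d(4) · σ(308/4) = 3 · 96 = 288
  d = 7: d(7) · σ(308/7) = 2 · 84 = 168
  d = 11: d(11) · σ(308/11) = 2 · 56 = 112
  d = 14: d(14) · σ(308/14) = 4 · 36 = 144
  d = 22: d(22) · σ(308/22) = 4 · 24 = 96
  d = 28: d(28) · σ(308/28) = 6 · 12 = 72
  d = 44: d(44) · σ(308/44) = 6 · 8 = 48
  d = 77: d(77) · σ(308/77) = 4 · 7 = 28
  d = 154: d(154) · σ(308/154) = 8 · 3 = 24
  d = 308: d(308) · σ(308/308) = 12 · 1 = 12
Summing: (d * σ)(308) = 672 + 576 + 288 + 168 + 112 + 144 + 96 + 72 + 48 + 28 + 24 + 12 = 2240.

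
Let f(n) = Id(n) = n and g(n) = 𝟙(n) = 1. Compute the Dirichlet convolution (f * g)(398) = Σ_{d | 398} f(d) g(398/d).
(Id * 𝟙)(398) = 600

Divisors of 398: [1, 2, 199, 398]. For each d | 398:
  d = 1: Id(1) · 𝟙(398/1) = 1 · 1 = 1
  d = 2: Id(2) · 𝟙(398/2) = 2 · 1 = 2
  d = 199: Id(199) · 𝟙(398/199) = 199 · 1 = 199
  d = 398: Id(398) · 𝟙(398/398) = 398 · 1 = 398
Summing: (Id * 𝟙)(398) = 1 + 2 + 199 + 398 = 600.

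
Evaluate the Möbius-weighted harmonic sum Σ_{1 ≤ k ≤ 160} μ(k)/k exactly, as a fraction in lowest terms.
Σ μ(k)/k = 64913714004742152105857055486137916673345137521594294887693/5053595284816784977233681012564534887436795806841425346061410

Values of μ(k) for 1 ≤ k ≤ 160: μ(1) = 1, μ(2) = -1, μ(3) = -1, μ(5) = -1, μ(6) = 1, μ(7) = -1, μ(10) = 1, μ(11) = -1, μ(13) = -1, μ(14) = 1, μ(15) = 1, μ(17) = -1, μ(19) = -1, μ(21) = 1, μ(22) = 1, μ(23) = -1, μ(26) = 1, μ(29) = -1, μ(30) = -1, μ(31) = -1, μ(33) = 1, μ(34) = 1, μ(35) = 1, μ(37) = -1, μ(38) = 1, μ(39) = 1, μ(41) = -1, μ(42) = -1, μ(43) = -1, μ(46) = 1, μ(47) = -1, μ(51) = 1, μ(53) = -1, μ(55) = 1, μ(57) = 1, μ(58) = 1, μ(59) = -1, μ(61) = -1, μ(62) = 1, μ(65) = 1, μ(66) = -1, μ(67) = -1, μ(69) = 1, μ(70) = -1, μ(71) = -1, μ(73) = -1, μ(74) = 1, μ(77) = 1, μ(78) = -1, μ(79) = -1, μ(82) = 1, μ(83) = -1, μ(85) = 1, μ(86) = 1, μ(87) = 1, μ(89) = -1, μ(91) = 1, μ(93) = 1, μ(94) = 1, μ(95) = 1, μ(97) = -1, μ(101) = -1, μ(102) = -1, μ(103) = -1, μ(105) = -1, μ(106) = 1, μ(107) = -1, μ(109) = -1, μ(110) = -1, μ(111) = 1, μ(113) = -1, μ(114) = -1, μ(115) = 1, μ(118) = 1, μ(119) = 1, μ(122) = 1, μ(123) = 1, μ(127) = -1, μ(129) = 1, μ(130) = -1, μ(131) = -1, μ(133) = 1, μ(134) = 1, μ(137) = -1, μ(138) = -1, μ(139) = -1, μ(141) = 1, μ(142) = 1, μ(143) = 1, μ(145) = 1, μ(146) = 1, μ(149) = -1, μ(151) = -1, μ(154) = -1, μ(155) = 1, μ(157) = -1, μ(158) = 1, μ(159) = 1, with μ = 0 on non-squarefree integers. Summing μ(k)/k for k where μ(k) ≠ 0 gives 64913714004742152105857055486137916673345137521594294887693/5053595284816784977233681012564534887436795806841425346061410 ≈ 0.0128. (PNT ⟺ this sum → 0 as n → ∞.)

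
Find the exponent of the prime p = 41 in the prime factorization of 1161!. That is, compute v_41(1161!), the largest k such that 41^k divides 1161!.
v_41(1161!) = 28

Legendre's formula: v_p(n!) = Σ_{k ≥ 1} ⌊n / p^k⌋. For p = 41, n = 1161, the terms are:
  ⌊1161/41^1⌋ = ⌊1161/41⌋ = 28
(the next term ⌊1161/41^2⌋ = 0, terminating the sum). Summing: v_41(1161!) = 28 = 28.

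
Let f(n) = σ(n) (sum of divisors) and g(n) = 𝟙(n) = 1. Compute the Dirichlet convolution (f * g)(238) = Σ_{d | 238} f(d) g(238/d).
(σ * 𝟙)(238) = 684

Divisors of 238: [1, 2, 7, 14, 17, 34, 119, 238]. For each d | 238:
  d = 1: σ(1) · 𝟙(238/1) = 1 · 1 = 1
  d = 2: σ(2) · 𝟙(238/2) = 3 · 1 = 3
  d = 7: σ(7) · 𝟙(238/7) = 8 · 1 = 8
  d = 14: σ(14) · 𝟙(238/14) = 24 · 1 = 24
  d = 17: σ(17) · 𝟙(238/17) = 18 · 1 = 18
  d = 34: σ(34) · 𝟙(238/34) = 54 · 1 = 54
  d = 119: σ(119) · 𝟙(238/119) = 144 · 1 = 144
  d = 238: σ(238) · 𝟙(238/238) = 432 · 1 = 432
Summing: (σ * 𝟙)(238) = 1 + 3 + 8 + 24 + 18 + 54 + 144 + 432 = 684.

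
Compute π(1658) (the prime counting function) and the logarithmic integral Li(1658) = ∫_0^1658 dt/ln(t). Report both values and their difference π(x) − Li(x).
π(1658) = 260;  Li(1658) ≈ 269.27;  π(x) − Li(x) ≈ -9.27.

Direct count of primes ≤ 1658 gives π(1658) = 260. Numerical evaluation of the logarithmic integral gives Li(1658) ≈ 269.27. The difference π(x) − Li(x) ≈ -9.27 is typically negative for small/moderate x (Li(x) overestimates), though Littlewood's theorem shows this sign changes infinitely often.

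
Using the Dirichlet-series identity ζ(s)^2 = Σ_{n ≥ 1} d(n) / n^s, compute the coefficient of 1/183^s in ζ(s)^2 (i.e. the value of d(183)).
d(183) = 4

ζ(s)^2 = (Σ 1/m^s)(Σ 1/k^s). The coefficient of 1/n^s in the product is the number of ordered pairs (m, k) with mk = n, which equals d(n). For n = 183, divisors are [1, 3, 61, 183], so d(183) = 4.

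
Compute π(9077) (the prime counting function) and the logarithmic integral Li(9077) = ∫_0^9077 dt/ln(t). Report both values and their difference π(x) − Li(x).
π(9077) = 1127;  Li(9077) ≈ 1145.40;  π(x) − Li(x) ≈ -18.40.

Direct count of primes ≤ 9077 gives π(9077) = 1127. Numerical evaluation of the logarithmic integral gives Li(9077) ≈ 1145.40. The difference π(x) − Li(x) ≈ -18.40 is typically negative for small/moderate x (Li(x) overestimates), though Littlewood's theorem shows this sign changes infinitely often.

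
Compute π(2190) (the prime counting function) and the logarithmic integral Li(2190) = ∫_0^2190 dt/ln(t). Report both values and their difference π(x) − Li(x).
π(2190) = 327;  Li(2190) ≈ 339.66;  π(x) − Li(x) ≈ -12.66.

Direct count of primes ≤ 2190 gives π(2190) = 327. Numerical evaluation of the logarithmic integral gives Li(2190) ≈ 339.66. The difference π(x) − Li(x) ≈ -12.66 is typically negative for small/moderate x (Li(x) overestimates), though Littlewood's theorem shows this sign changes infinitely often.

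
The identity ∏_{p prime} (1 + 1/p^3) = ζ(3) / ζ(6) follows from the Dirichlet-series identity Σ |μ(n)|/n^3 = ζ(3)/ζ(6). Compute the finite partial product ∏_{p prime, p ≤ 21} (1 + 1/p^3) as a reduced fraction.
∏ = 223851228120576/189501362017825

The primes p ≤ 21 are [2, 3, 5, 7, 11, 13, 17, 19]. For each, (1 + 1/p^3) = (p^3 + 1)/p^3. Multiplying these fractions over p ∈ [2, 3, 5, 7, 11, 13, 17, 19] gives 223851228120576/189501362017825. (In the limit P → ∞ this tends to ζ(3)/ζ(6).)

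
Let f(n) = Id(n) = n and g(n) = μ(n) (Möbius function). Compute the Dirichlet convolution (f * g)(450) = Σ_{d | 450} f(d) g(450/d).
(Id * μ)(450) = 120

Divisors of 450: [1, 2, 3, 5, 6, 9, 10, 15, 18, 25, 30, 45, 50, 75, 90, 150, 225, 450]. For each d | 450:
  d = 1: Id(1) · μ(450/1) = 1 · 0 = 0
  d = 2: Id(2) · μ(450/2) = 2 · 0 = 0
  d = 3: Id(3) · μ(450/3) = 3 · 0 = 0
  d = 5: Id(5) · μ(450/5) = 5 · 0 = 0
  d = 6: Id(6) · μ(450/6) = 6 · 0 = 0
  d = 9: Id(9) · μ(450/9) = 9 · 0 = 0
  d = 10: Id(10) · μ(450/10) = 10 · 0 = 0
  d = 15: Id(15) · μ(450/15) = 15 · -1 = -15
  d = 18: Id(18) · μ(450/18) = 18 · 0 = 0
  d = 25: Id(25) · μ(450/25) = 25 · 0 = 0
  d = 30: Id(30) · μ(450/30) = 30 · 1 = 30
  d = 45: Id(45) · μ(450/45) = 45 · 1 = 45
  d = 50: Id(50) · μ(450/50) = 50 · 0 = 0
  d = 75: Id(75) · μ(450/75) = 75 · 1 = 75
  d = 90: Id(90) · μ(450/90) = 90 · -1 = -90
  d = 150: Id(150) · μ(450/150) = 150 · -1 = -150
  d = 225: Id(225) · μ(450/225) = 225 · -1 = -225
  d = 450: Id(450) · μ(450/450) = 450 · 1 = 450
Summing: (Id * μ)(450) = 0 + 0 + 0 + 0 + 0 + 0 + 0 + -15 + 0 + 0 + 30 + 45 + 0 + 75 + -90 + -150 + -225 + 450 = 120.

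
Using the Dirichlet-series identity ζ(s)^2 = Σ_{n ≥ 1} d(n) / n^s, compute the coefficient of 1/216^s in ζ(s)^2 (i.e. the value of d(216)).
d(216) = 16

ζ(s)^2 = (Σ 1/m^s)(Σ 1/k^s). The coefficient of 1/n^s in the product is the number of ordered pairs (m, k) with mk = n, which equals d(n). For n = 216, divisors are [1, 2, 3, 4, 6, 8, 9, 12, 18, 24, 27, 36, 54, 72, 108, 216], so d(216) = 16.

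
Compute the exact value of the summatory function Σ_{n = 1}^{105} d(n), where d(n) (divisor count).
Σ_{n ≤ 105} d(n) = 510

Compute d(n) for each 1 ≤ n ≤ 105: d(1) = 1, d(2) = 2, d(3) = 2, d(4) = 3, d(5) = 2, d(6) = 4, d(7) = 2, d(8) = 4, d(9) = 3, d(10) = 4, d(11) = 2, d(12) = 6, d(13) = 2, d(14) = 4, d(15) = 4, d(16) = 5, d(17) = 2, d(18) = 6, d(19) = 2, d(20) = 6, d(21) = 4, d(22) = 4, d(23) = 2, d(24) = 8, d(25) = 3, d(26) = 4, d(27) = 4, d(28) = 6, d(29) = 2, d(30) = 8, d(31) = 2, d(32) = 6, d(33) = 4, d(34) = 4, d(35) = 4, d(36) = 9, d(37) = 2, d(38) = 4, d(39) = 4, d(40) = 8, d(41) = 2, d(42) = 8, d(43) = 2, d(44) = 6, d(45) = 6, d(46) = 4, d(47) = 2, d(48) = 10, d(49) = 3, d(50) = 6, d(51) = 4, d(52) = 6, d(53) = 2, d(54) = 8, d(55) = 4, d(56) = 8, d(57) = 4, d(58) = 4, d(59) = 2, d(60) = 12, d(61) = 2, d(62) = 4, d(63) = 6, d(64) = 7, d(65) = 4, d(66) = 8, d(67) = 2, d(68) = 6, d(69) = 4, d(70) = 8, d(71) = 2, d(72) = 12, d(73) = 2, d(74) = 4, d(75) = 6, d(76) = 6, d(77) = 4, d(78) = 8, d(79) = 2, d(80) = 10, d(81) = 5, d(82) = 4, d(83) = 2, d(84) = 12, d(85) = 4, d(86) = 4, d(87) = 4, d(88) = 8, d(89) = 2, d(90) = 12, d(91) = 4, d(92) = 6, d(93) = 4, d(94) = 4, d(95) = 4, d(96) = 12, d(97) = 2, d(98) = 6, d(99) = 6, d(100) = 9, d(101) = 2, d(102) = 8, d(103) = 2, d(104) = 8, d(105) = 8. Summing all 105 values: 510. (Dirichlet's divisor formula: Σ_{n ≤ x} d(n) = x ln(x) + (2γ − 1) x + O(√x). For x = 105, the asymptotic estimate is ≈ 504.88.)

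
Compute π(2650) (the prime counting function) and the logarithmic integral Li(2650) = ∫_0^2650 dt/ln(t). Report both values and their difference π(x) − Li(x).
π(2650) = 383;  Li(2650) ≈ 398.71;  π(x) − Li(x) ≈ -15.71.

Direct count of primes ≤ 2650 gives π(2650) = 383. Numerical evaluation of the logarithmic integral gives Li(2650) ≈ 398.71. The difference π(x) − Li(x) ≈ -15.71 is typically negative for small/moderate x (Li(x) overestimates), though Littlewood's theorem shows this sign changes infinitely often.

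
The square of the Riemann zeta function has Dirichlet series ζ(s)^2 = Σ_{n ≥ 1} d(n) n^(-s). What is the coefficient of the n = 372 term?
d(372) = 12

ζ(s)^2 = (Σ 1/m^s)(Σ 1/k^s). The coefficient of 1/n^s in the product is the number of ordered pairs (m, k) with mk = n, which equals d(n). For n = 372, divisors are [1, 2, 3, 4, 6, 12, 31, 62, 93, 124, 186, 372], so d(372) = 12.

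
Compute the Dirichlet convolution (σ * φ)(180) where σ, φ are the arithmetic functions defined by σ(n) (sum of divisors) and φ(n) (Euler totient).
(σ * φ)(180) = 3240

Divisors of 180: [1, 2, 3, 4, 5, 6, 9, 10, 12, 15, 18, 20, 30, 36, 45, 60, 90, 180]. For each d | 180:
  d = 1: σ(1) · φ(180/1) = 1 · 48 = 48
  d = 2: σ(2) · φ(180/2) = 3 · 24 = 72
  d = 3: σ(3) · φ(180/3) = 4 · 16 = 64
  d = 4: σ(4) · φ(180/4) = 7 · 24 = 168
  d = 5: σ(5) · φ(180/5) = 6 · 12 = 72
  d = 6: σ(6) · φ(180/6) = 12 · 8 = 96
  d = 9: σ(9) · φ(180/9) = 13 · 8 = 104
  d = 10: σ(10) · φ(180/10) = 18 · 6 = 108
  d = 12: σ(12) · φ(180/12) = 28 · 8 = 224
  d = 15: σ(15) · φ(180/15) = 24 · 4 = 96
  d = 18: σ(18) · φ(180/18) = 39 · 4 = 156
  d = 20: σ(20) · φ(180/20) = 42 · 6 = 252
  d = 30: σ(30) · φ(180/30) = 72 · 2 = 144
  d = 36: σ(36) · φ(180/36) = 91 · 4 = 364
  d = 45: σ(45) · φ(180/45) = 78 · 2 = 156
  d = 60: σ(60) · φ(180/60) = 168 · 2 = 336
  d = 90: σ(90) · φ(180/90) = 234 · 1 = 234
  d = 180: σ(180) · φ(180/180) = 546 · 1 = 546
Summing: (σ * φ)(180) = 48 + 72 + 64 + 168 + 72 + 96 + 104 + 108 + 224 + 96 + 156 + 252 + 144 + 364 + 156 + 336 + 234 + 546 = 3240.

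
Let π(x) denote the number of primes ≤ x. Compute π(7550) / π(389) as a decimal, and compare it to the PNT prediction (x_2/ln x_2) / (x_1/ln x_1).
π(7550)/π(389) = 958/77 ≈ 12.4416;  PNT prediction ≈ 12.9624.

π(389) = 77 and π(7550) = 958, so π(7550)/π(389) ≈ 12.4416. The PNT-predicted ratio is (7550/ln(7550)) / (389/ln(389)) ≈ 12.9624. The two agree to within a few percent, as expected.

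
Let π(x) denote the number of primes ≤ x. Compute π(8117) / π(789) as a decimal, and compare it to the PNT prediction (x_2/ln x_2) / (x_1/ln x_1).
π(8117)/π(789) = 1021/138 ≈ 7.3986;  PNT prediction ≈ 7.6238.

π(789) = 138 and π(8117) = 1021, so π(8117)/π(789) ≈ 7.3986. The PNT-predicted ratio is (8117/ln(8117)) / (789/ln(789)) ≈ 7.6238. The two agree to within a few percent, as expected.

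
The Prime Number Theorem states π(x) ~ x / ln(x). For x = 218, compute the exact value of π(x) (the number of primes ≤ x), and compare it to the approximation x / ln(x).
π(218) = 47;  x/ln(x) ≈ 40.49;  relative error ≈ 13.86%.

Directly count primes up to 218: π(218) = 47. The PNT approximation gives 218/ln(218) ≈ 218/5.38450 ≈ 40.49. Relative error (π(x) − x/ln(x)) / π(x) ≈ 13.86%; the approximation is known to undercount slightly (Li(x) is a better estimate).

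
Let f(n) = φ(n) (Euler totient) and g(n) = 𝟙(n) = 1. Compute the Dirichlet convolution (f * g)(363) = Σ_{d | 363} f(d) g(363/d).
(φ * 𝟙)(363) = 363

Divisors of 363: [1, 3, 11, 33, 121, 363]. For each d | 363:
  d = 1: φ(1) · 𝟙(363/1) = 1 · 1 = 1
  d = 3: φ(3) · 𝟙(363/3) = 2 · 1 = 2
  d = 11: φ(11) · 𝟙(363/11) = 10 · 1 = 10
  d = 33: φ(33) · 𝟙(363/33) = 20 · 1 = 20
  d = 121: φ(121) · 𝟙(363/121) = 110 · 1 = 110
  d = 363: φ(363) · 𝟙(363/363) = 220 · 1 = 220
Summing: (φ * 𝟙)(363) = 1 + 2 + 10 + 20 + 110 + 220 = 363.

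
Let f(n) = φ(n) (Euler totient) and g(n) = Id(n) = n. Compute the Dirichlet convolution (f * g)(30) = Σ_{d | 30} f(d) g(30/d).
(φ * Id)(30) = 135

Divisors of 30: [1, 2, 3, 5, 6, 10, 15, 30]. For each d | 30:
  d = 1: φ(1) · Id(30/1) = 1 · 30 = 30
  d = 2: φ(2) · Id(30/2) = 1 · 15 = 15
  d = 3: φ(3) · Id(30/3) = 2 · 10 = 20
  d = 5: φ(5) · Id(30/5) = 4 · 6 = 24
  d = 6: φ(6) · Id(30/6) = 2 · 5 = 10
  d = 10: φ(10) · Id(30/10) = 4 · 3 = 12
  d = 15: φ(15) · Id(30/15) = 8 · 2 = 16
  d = 30: φ(30) · Id(30/30) = 8 · 1 = 8
Summing: (φ * Id)(30) = 30 + 15 + 20 + 24 + 10 + 12 + 16 + 8 = 135.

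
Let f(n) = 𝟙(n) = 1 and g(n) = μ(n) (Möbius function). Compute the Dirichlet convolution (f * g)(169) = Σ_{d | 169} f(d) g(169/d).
(𝟙 * μ)(169) = 0

Divisors of 169: [1, 13, 169]. For each d | 169:
  d = 1: 𝟙(1) · μ(169/1) = 1 · 0 = 0
  d = 13: 𝟙(13) · μ(169/13) = 1 · -1 = -1
  d = 169: 𝟙(169) · μ(169/169) = 1 · 1 = 1
Summing: (𝟙 * μ)(169) = 0 + -1 + 1 = 0.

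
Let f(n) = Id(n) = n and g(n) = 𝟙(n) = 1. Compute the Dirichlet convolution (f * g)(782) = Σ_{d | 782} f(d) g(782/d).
(Id * 𝟙)(782) = 1296

Divisors of 782: [1, 2, 17, 23, 34, 46, 391, 782]. For each d | 782:
  d = 1: Id(1) · 𝟙(782/1) = 1 · 1 = 1
  d = 2: Id(2) · 𝟙(782/2) = 2 · 1 = 2
  d = 17: Id(17) · 𝟙(782/17) = 17 · 1 = 17
  d = 23: Id(23) · 𝟙(782/23) = 23 · 1 = 23
  d = 34: Id(34) · 𝟙(782/34) = 34 · 1 = 34
  d = 46: Id(46) · 𝟙(782/46) = 46 · 1 = 46
  d = 391: Id(391) · 𝟙(782/391) = 391 · 1 = 391
  d = 782: Id(782) · 𝟙(782/782) = 782 · 1 = 782
Summing: (Id * 𝟙)(782) = 1 + 2 + 17 + 23 + 34 + 46 + 391 + 782 = 1296.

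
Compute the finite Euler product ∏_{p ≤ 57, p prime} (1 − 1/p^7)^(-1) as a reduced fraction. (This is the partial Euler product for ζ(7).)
∏ = 72859781352345946164271325208512748367496302513429047898775811498046799405380225394802980517015901501332936608125/72256491859259542003929080814473893559535113224475133477501839873036689289530416476883582246279412849505472872448

The primes p ≤ 57 are [2, 3, 5, 7, 11, 13, 17, 19, 23, 29, 31, 37, 41, 43, 47, 53]. For each prime, (1 − 1/p^7)^(-1) = p^7 / (p^7 − 1). The product is (1 − 1/2^7)^(-1), (1 − 1/3^7)^(-1), (1 − 1/5^7)^(-1), (1 − 1/7^7)^(-1), (1 − 1/11^7)^(-1), (1 − 1/13^7)^(-1), (1 − 1/17^7)^(-1), (1 − 1/19^7)^(-1), (1 − 1/23^7)^(-1), (1 − 1/29^7)^(-1), (1 − 1/31^7)^(-1), (1 − 1/37^7)^(-1), (1 − 1/41^7)^(-1), (1 − 1/43^7)^(-1), (1 − 1/47^7)^(-1), (1 − 1/53^7)^(-1) = ∏ p^7 / (p^7 − 1) = 72859781352345946164271325208512748367496302513429047898775811498046799405380225394802980517015901501332936608125/72256491859259542003929080814473893559535113224475133477501839873036689289530416476883582246279412849505472872448.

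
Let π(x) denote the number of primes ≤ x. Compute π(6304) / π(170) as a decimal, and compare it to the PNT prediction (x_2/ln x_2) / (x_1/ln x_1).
π(6304)/π(170) = 820/39 ≈ 21.0256;  PNT prediction ≈ 21.7681.

π(170) = 39 and π(6304) = 820, so π(6304)/π(170) ≈ 21.0256. The PNT-predicted ratio is (6304/ln(6304)) / (170/ln(170)) ≈ 21.7681. The two agree to within a few percent, as expected.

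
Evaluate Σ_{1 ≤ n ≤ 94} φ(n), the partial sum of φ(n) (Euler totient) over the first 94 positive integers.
Σ_{n ≤ 94} φ(n) = 2702

Compute φ(n) for each 1 ≤ n ≤ 94: φ(1) = 1, φ(2) = 1, φ(3) = 2, φ(4) = 2, φ(5) = 4, φ(6) = 2, φ(7) = 6, φ(8) = 4, φ(9) = 6, φ(10) = 4, φ(11) = 10, φ(12) = 4, φ(13) = 12, φ(14) = 6, φ(15) = 8, φ(16) = 8, φ(17) = 16, φ(18) = 6, φ(19) = 18, φ(20) = 8, φ(21) = 12, φ(22) = 10, φ(23) = 22, φ(24) = 8, φ(25) = 20, φ(26) = 12, φ(27) = 18, φ(28) = 12, φ(29) = 28, φ(30) = 8, φ(31) = 30, φ(32) = 16, φ(33) = 20, φ(34) = 16, φ(35) = 24, φ(36) = 12, φ(37) = 36, φ(38) = 18, φ(39) = 24, φ(40) = 16, φ(41) = 40, φ(42) = 12, φ(43) = 42, φ(44) = 20, φ(45) = 24, φ(46) = 22, φ(47) = 46, φ(48) = 16, φ(49) = 42, φ(50) = 20, φ(51) = 32, φ(52) = 24, φ(53) = 52, φ(54) = 18, φ(55) = 40, φ(56) = 24, φ(57) = 36, φ(58) = 28, φ(59) = 58, φ(60) = 16, φ(61) = 60, φ(62) = 30, φ(63) = 36, φ(64) = 32, φ(65) = 48, φ(66) = 20, φ(67) = 66, φ(68) = 32, φ(69) = 44, φ(70) = 24, φ(71) = 70, φ(72) = 24, φ(73) = 72, φ(74) = 36, φ(75) = 40, φ(76) = 36, φ(77) = 60, φ(78) = 24, φ(79) = 78, φ(80) = 32, φ(81) = 54, φ(82) = 40, φ(83) = 82, φ(84) = 24, φ(85) = 64, φ(86) = 42, φ(87) = 56, φ(88) = 40, φ(89) = 88, φ(90) = 24, φ(91) = 72, φ(92) = 44, φ(93) = 60, φ(94) = 46. Summing all 94 values: 2702. (Average order: Σ_{n ≤ x} φ(n) ~ (3/π²) x². For x = 94, (3/π²)·94² ≈ 2685.82.)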